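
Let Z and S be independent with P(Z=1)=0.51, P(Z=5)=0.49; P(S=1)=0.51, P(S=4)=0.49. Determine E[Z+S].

5.43

E[Z+S] = Σ_z Σ_s (z+s) · P(Z=z)P(S=s)
 = 2·0.2601 + 5·0.2499 + 6·0.2499 + 9·0.2401
 = 0.5202 + 1.2495 + 1.4994 + 2.1609
 = 5.43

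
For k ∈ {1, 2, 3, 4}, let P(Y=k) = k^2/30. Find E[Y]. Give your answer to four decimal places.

E[Y] = Σ y·P(Y=y)
 = 1·1/30 + 2·2/15 + 3·3/10 + 4·8/15
 = 1/30 + 4/15 + 9/10 + 32/15
 = 10/3

3.3333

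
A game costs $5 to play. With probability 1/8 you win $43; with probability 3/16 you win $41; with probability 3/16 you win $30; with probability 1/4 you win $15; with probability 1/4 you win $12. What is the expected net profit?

20.4375

E[payout] = 43·1/8 + 41·3/16 + 30·3/16 + 15·1/4 + 12·1/4
 = 43/8 + 123/16 + 45/8 + 15/4 + 3
 = 407/16
Net = 407/16 - 5 = 327/16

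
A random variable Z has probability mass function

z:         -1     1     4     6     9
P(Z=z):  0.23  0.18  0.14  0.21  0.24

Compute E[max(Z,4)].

E[max(Z,4)] = Σ max(z,4)·P(Z=z)
 = 4·0.23 + 4·0.18 + 4·0.14 + 6·0.21 + 9·0.24
 = 0.92 + 0.72 + 0.56 + 1.26 + 2.16
 = 5.62

5.62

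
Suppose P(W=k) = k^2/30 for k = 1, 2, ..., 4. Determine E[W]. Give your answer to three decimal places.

3.333

E[W] = Σ w·P(W=w)
 = 1·1/30 + 2·2/15 + 3·3/10 + 4·8/15
 = 1/30 + 4/15 + 9/10 + 32/15
 = 10/3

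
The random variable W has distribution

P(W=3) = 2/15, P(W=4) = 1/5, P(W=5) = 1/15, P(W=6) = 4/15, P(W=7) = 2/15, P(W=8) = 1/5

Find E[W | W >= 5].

P(W >= 5) = 1/15 + 4/15 + 2/15 + 1/5 = 2/3.
E[W | W >= 5] = [5·1/15 + 6·4/15 + 7·2/15 + 8·1/5] / (2/3)
 = 67/15 / (2/3)
 = 67/10

6.7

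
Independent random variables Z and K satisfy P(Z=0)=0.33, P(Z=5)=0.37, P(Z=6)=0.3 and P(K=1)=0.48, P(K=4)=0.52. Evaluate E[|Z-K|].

2.7796

E[|Z-K|] = Σ_z Σ_k |z-k| · P(Z=z)P(K=k)
 = 1·0.1584 + 4·0.1716 + 4·0.1776 + 1·0.1924 + 5·0.144 + 2·0.156
 = 0.1584 + 0.6864 + 0.7104 + 0.1924 + 0.72 + 0.312
 = 2.7796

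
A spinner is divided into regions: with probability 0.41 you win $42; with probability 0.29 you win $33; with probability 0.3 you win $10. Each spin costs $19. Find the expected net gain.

10.79

E[payout] = 42·0.41 + 33·0.29 + 10·0.3
 = 17.22 + 9.57 + 3
 = 29.79
Net = 29.79 - 19 = 10.79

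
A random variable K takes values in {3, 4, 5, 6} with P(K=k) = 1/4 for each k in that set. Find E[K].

4.5

E[K] = Σ k·P(K=k)
 = 3·1/4 + 4·1/4 + 5·1/4 + 6·1/4
 = 3/4 + 1 + 5/4 + 3/2
 = 9/2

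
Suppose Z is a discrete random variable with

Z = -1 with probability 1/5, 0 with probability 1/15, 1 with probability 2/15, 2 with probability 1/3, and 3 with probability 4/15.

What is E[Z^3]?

E[Z^3] = Σ z^3·P(Z=z)
 = (-1)·1/5 + 0·1/15 + 1·2/15 + 8·1/3 + 27·4/15
 = (-1/5) + 0 + 2/15 + 8/3 + 36/5
 = 49/5

9.8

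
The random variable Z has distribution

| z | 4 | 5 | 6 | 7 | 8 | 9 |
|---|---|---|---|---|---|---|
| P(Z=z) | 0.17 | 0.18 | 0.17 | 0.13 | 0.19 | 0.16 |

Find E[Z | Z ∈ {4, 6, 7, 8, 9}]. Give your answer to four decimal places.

6.7927

P(Z ∈ {4, 6, 7, 8, 9}) = 0.17 + 0.17 + 0.13 + 0.19 + 0.16 = 0.82.
E[Z | Z ∈ {4, 6, 7, 8, 9}] = [4·0.17 + 6·0.17 + 7·0.13 + 8·0.19 + 9·0.16] / 0.82
 = 5.57 / 0.82
 = 557/82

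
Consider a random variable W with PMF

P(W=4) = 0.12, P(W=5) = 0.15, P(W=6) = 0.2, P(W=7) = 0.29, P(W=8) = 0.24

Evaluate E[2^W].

118.08

E[2^W] = Σ 2^w·P(W=w)
 = 16·0.12 + 32·0.15 + 64·0.2 + 128·0.29 + 256·0.24
 = 1.92 + 4.8 + 12.8 + 37.12 + 61.44
 = 118.08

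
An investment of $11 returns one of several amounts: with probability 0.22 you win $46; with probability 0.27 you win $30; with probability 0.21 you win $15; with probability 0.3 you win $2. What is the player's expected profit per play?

10.97

E[payout] = 46·0.22 + 30·0.27 + 15·0.21 + 2·0.3
 = 10.12 + 8.1 + 3.15 + 0.6
 = 21.97
Net = 21.97 - 11 = 10.97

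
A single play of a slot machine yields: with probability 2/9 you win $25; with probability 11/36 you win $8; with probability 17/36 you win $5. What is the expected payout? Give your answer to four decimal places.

10.3611

E[payout] = 25·2/9 + 8·11/36 + 5·17/36
 = 50/9 + 22/9 + 85/36
 = 373/36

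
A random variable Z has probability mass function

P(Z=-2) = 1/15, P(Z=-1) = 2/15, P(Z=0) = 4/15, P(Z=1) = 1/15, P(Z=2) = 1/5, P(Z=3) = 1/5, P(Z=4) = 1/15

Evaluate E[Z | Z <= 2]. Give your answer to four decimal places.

P(Z <= 2) = 1/15 + 2/15 + 4/15 + 1/15 + 1/5 = 11/15.
E[Z | Z <= 2] = [(-2)·1/15 + (-1)·2/15 + 0·4/15 + 1·1/15 + 2·1/5] / (11/15)
 = 1/5 / (11/15)
 = 3/11

0.2727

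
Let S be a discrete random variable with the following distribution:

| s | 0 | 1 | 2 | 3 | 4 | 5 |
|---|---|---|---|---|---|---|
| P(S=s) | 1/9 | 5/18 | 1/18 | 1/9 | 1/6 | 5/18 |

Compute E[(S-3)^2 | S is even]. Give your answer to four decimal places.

3.6667

P(S is even) = 1/9 + 1/18 + 1/6 = 1/3.
E[(S-3)^2 | S is even] = [9·1/9 + 1·1/18 + 1·1/6] / (1/3)
 = 11/9 / (1/3)
 = 11/3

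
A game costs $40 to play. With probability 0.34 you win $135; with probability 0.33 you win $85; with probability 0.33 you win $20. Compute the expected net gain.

40.55

E[payout] = 135·0.34 + 85·0.33 + 20·0.33
 = 45.9 + 28.05 + 6.6
 = 80.55
Net = 80.55 - 40 = 40.55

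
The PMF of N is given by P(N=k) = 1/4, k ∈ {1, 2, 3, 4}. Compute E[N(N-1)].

E[N(N-1)] = Σ n(n-1)·P(N=n)
 = 0·1/4 + 2·1/4 + 6·1/4 + 12·1/4
 = 0 + 1/2 + 3/2 + 3
 = 5

5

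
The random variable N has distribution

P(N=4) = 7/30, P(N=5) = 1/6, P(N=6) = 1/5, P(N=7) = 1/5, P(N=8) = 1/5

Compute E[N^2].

37.7

E[N^2] = Σ n^2·P(N=n)
 = 16·7/30 + 25·1/6 + 36·1/5 + 49·1/5 + 64·1/5
 = 56/15 + 25/6 + 36/5 + 49/5 + 64/5
 = 377/10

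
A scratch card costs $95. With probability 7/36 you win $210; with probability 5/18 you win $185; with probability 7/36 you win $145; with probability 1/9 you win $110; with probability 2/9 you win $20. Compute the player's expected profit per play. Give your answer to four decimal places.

42.0833

E[payout] = 210·7/36 + 185·5/18 + 145·7/36 + 110·1/9 + 20·2/9
 = 245/6 + 925/18 + 1015/36 + 110/9 + 40/9
 = 1645/12
Net = 1645/12 - 95 = 505/12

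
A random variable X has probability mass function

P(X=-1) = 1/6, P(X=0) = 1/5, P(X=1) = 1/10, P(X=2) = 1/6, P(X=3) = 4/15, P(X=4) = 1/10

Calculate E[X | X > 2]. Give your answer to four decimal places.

P(X > 2) = 4/15 + 1/10 = 11/30.
E[X | X > 2] = [3·4/15 + 4·1/10] / (11/30)
 = 6/5 / (11/30)
 = 36/11

3.2727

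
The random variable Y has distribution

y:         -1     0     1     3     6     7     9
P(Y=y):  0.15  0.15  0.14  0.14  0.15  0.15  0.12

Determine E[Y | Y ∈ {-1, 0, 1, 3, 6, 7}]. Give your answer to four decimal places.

2.6818

P(Y ∈ {-1, 0, 1, 3, 6, 7}) = 0.15 + 0.15 + 0.14 + 0.14 + 0.15 + 0.15 = 0.88.
E[Y | Y ∈ {-1, 0, 1, 3, 6, 7}] = [(-1)·0.15 + 0·0.15 + 1·0.14 + 3·0.14 + 6·0.15 + 7·0.15] / 0.88
 = 2.36 / 0.88
 = 59/22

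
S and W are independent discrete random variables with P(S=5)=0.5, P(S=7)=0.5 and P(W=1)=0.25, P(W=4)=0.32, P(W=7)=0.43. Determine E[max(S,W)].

E[max(S,W)] = Σ_s Σ_w max(s,w) · P(S=s)P(W=w)
 = 5·0.125 + 5·0.16 + 7·0.215 + 7·0.125 + 7·0.16 + 7·0.215
 = 0.625 + 0.8 + 1.505 + 0.875 + 1.12 + 1.505
 = 6.43

6.43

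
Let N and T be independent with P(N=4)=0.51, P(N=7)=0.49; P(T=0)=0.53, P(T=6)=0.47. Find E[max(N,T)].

5.9494

E[max(N,T)] = Σ_n Σ_t max(n,t) · P(N=n)P(T=t)
 = 4·0.2703 + 6·0.2397 + 7·0.2597 + 7·0.2303
 = 1.0812 + 1.4382 + 1.8179 + 1.6121
 = 5.9494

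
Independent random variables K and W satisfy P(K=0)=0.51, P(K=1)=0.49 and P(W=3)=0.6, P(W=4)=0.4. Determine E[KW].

1.666

E[KW] = Σ_k Σ_w kw · P(K=k)P(W=w)
 = 0·0.306 + 0·0.204 + 3·0.294 + 4·0.196
 = 0 + 0 + 0.882 + 0.784
 = 1.666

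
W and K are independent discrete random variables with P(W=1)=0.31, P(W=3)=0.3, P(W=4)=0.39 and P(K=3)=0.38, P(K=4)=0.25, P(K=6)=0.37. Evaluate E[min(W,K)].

E[min(W,K)] = Σ_w Σ_k min(w,k) · P(W=w)P(K=k)
 = 1·0.1178 + 1·0.0775 + 1·0.1147 + 3·0.114 + 3·0.075 + 3·0.111 + 3·0.1482 + 4·0.0975 + 4·0.1443
 = 0.1178 + 0.0775 + 0.1147 + 0.342 + 0.225 + 0.333 + 0.4446 + 0.39 + 0.5772
 = 2.6218

2.6218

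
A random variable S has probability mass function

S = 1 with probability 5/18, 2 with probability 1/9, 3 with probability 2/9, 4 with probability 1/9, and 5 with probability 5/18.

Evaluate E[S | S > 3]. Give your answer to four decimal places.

4.7143

P(S > 3) = 1/9 + 5/18 = 7/18.
E[S | S > 3] = [4·1/9 + 5·5/18] / (7/18)
 = 11/6 / (7/18)
 = 33/7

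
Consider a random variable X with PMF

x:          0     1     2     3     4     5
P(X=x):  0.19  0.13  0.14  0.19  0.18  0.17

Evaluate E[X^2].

E[X^2] = Σ x^2·P(X=x)
 = 0·0.19 + 1·0.13 + 4·0.14 + 9·0.19 + 16·0.18 + 25·0.17
 = 0 + 0.13 + 0.56 + 1.71 + 2.88 + 4.25
 = 9.53

9.53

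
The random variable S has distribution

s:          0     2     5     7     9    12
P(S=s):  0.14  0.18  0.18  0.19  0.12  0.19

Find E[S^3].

504.91

E[S^3] = Σ s^3·P(S=s)
 = 0·0.14 + 8·0.18 + 125·0.18 + 343·0.19 + 729·0.12 + 1728·0.19
 = 0 + 1.44 + 22.5 + 65.17 + 87.48 + 328.32
 = 504.91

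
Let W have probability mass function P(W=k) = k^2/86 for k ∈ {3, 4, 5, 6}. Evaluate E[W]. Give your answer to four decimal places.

E[W] = Σ w·P(W=w)
 = 3·9/86 + 4·8/43 + 5·25/86 + 6·18/43
 = 27/86 + 32/43 + 125/86 + 108/43
 = 216/43

5.0233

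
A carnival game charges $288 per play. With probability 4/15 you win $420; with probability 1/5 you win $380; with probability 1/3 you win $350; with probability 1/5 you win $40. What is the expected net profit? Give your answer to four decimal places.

E[payout] = 420·4/15 + 380·1/5 + 350·1/3 + 40·1/5
 = 112 + 76 + 350/3 + 8
 = 938/3
Net = 938/3 - 288 = 74/3

24.6667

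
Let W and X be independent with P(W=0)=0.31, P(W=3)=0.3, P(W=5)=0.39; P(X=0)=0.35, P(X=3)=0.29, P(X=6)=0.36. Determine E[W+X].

5.88

E[W+X] = Σ_w Σ_x (w+x) · P(W=w)P(X=x)
 = 0·0.1085 + 3·0.0899 + 6·0.1116 + 3·0.105 + 6·0.087 + 9·0.108 + 5·0.1365 + 8·0.1131 + 11·0.1404
 = 0 + 0.2697 + 0.6696 + 0.315 + 0.522 + 0.972 + 0.6825 + 0.9048 + 1.5444
 = 5.88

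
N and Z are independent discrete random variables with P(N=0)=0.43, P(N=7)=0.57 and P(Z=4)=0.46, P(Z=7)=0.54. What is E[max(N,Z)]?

E[max(N,Z)] = Σ_n Σ_z max(n,z) · P(N=n)P(Z=z)
 = 4·0.1978 + 7·0.2322 + 7·0.2622 + 7·0.3078
 = 0.7912 + 1.6254 + 1.8354 + 2.1546
 = 6.4066

6.4066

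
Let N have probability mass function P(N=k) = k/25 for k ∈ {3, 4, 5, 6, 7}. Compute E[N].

5.4

E[N] = Σ n·P(N=n)
 = 3·3/25 + 4·4/25 + 5·1/5 + 6·6/25 + 7·7/25
 = 9/25 + 16/25 + 1 + 36/25 + 49/25
 = 27/5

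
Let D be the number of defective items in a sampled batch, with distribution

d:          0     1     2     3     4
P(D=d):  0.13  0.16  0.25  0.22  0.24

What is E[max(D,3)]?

E[max(D,3)] = Σ max(d,3)·P(D=d)
 = 3·0.13 + 3·0.16 + 3·0.25 + 3·0.22 + 4·0.24
 = 0.39 + 0.48 + 0.75 + 0.66 + 0.96
 = 3.24

3.24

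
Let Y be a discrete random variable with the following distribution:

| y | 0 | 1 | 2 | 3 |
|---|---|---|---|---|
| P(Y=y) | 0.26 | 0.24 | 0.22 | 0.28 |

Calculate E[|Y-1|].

1.04

E[|Y-1|] = Σ |y-1|·P(Y=y)
 = 1·0.26 + 0·0.24 + 1·0.22 + 2·0.28
 = 0.26 + 0 + 0.22 + 0.56
 = 1.04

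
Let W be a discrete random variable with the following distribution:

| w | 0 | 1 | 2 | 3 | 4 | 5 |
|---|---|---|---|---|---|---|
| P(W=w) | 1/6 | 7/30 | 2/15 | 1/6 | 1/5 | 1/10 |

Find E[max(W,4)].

4.1

E[max(W,4)] = Σ max(w,4)·P(W=w)
 = 4·1/6 + 4·7/30 + 4·2/15 + 4·1/6 + 4·1/5 + 5·1/10
 = 2/3 + 14/15 + 8/15 + 2/3 + 4/5 + 1/2
 = 41/10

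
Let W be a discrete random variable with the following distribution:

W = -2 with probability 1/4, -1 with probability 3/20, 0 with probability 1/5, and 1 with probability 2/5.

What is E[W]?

-0.25

E[W] = Σ w·P(W=w)
 = (-2)·1/4 + (-1)·3/20 + 0·1/5 + 1·2/5
 = (-1/2) + (-3/20) + 0 + 2/5
 = -1/4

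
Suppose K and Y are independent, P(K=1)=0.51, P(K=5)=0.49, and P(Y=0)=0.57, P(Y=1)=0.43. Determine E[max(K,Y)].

2.96

E[max(K,Y)] = Σ_k Σ_y max(k,y) · P(K=k)P(Y=y)
 = 1·0.2907 + 1·0.2193 + 5·0.2793 + 5·0.2107
 = 0.2907 + 0.2193 + 1.3965 + 1.0535
 = 2.96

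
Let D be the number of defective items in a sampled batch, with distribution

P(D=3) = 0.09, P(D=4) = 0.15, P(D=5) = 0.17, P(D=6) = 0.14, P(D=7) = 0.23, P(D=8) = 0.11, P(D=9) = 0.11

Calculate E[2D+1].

E[2D+1] = Σ (2d+1)·P(D=d)
 = 7·0.09 + 9·0.15 + 11·0.17 + 13·0.14 + 15·0.23 + 17·0.11 + 19·0.11
 = 0.63 + 1.35 + 1.87 + 1.82 + 3.45 + 1.87 + 2.09
 = 13.08

13.08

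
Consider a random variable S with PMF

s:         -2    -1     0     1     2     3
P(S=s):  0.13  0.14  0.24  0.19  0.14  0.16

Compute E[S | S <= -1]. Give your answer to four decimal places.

P(S <= -1) = 0.13 + 0.14 = 0.27.
E[S | S <= -1] = [(-2)·0.13 + (-1)·0.14] / 0.27
 = -0.4 / 0.27
 = -40/27

-1.4815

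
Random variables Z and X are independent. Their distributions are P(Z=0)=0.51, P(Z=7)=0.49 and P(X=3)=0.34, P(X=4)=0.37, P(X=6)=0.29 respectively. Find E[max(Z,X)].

E[max(Z,X)] = Σ_z Σ_x max(z,x) · P(Z=z)P(X=x)
 = 3·0.1734 + 4·0.1887 + 6·0.1479 + 7·0.1666 + 7·0.1813 + 7·0.1421
 = 0.5202 + 0.7548 + 0.8874 + 1.1662 + 1.2691 + 0.9947
 = 5.5924

5.5924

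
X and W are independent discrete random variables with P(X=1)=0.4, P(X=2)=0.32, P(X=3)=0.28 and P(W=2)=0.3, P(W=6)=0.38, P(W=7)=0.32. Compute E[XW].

9.6256

E[XW] = Σ_x Σ_w xw · P(X=x)P(W=w)
 = 2·0.12 + 6·0.152 + 7·0.128 + 4·0.096 + 12·0.1216 + 14·0.1024 + 6·0.084 + 18·0.1064 + 21·0.0896
 = 0.24 + 0.912 + 0.896 + 0.384 + 1.4592 + 1.4336 + 0.504 + 1.9152 + 1.8816
 = 9.6256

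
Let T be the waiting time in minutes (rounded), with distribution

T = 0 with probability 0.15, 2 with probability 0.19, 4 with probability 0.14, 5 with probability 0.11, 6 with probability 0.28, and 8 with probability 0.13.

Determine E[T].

E[T] = Σ t·P(T=t)
 = 0·0.15 + 2·0.19 + 4·0.14 + 5·0.11 + 6·0.28 + 8·0.13
 = 0 + 0.38 + 0.56 + 0.55 + 1.68 + 1.04
 = 4.21

4.21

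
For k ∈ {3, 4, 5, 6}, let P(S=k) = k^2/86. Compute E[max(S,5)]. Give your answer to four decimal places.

E[max(S,5)] = Σ max(s,5)·P(S=s)
 = 5·9/86 + 5·8/43 + 5·25/86 + 6·18/43
 = 45/86 + 40/43 + 125/86 + 108/43
 = 233/43

5.4186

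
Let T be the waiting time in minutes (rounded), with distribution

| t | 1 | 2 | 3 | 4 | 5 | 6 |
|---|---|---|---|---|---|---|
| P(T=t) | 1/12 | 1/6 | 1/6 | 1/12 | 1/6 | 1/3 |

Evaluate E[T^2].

19.75

E[T^2] = Σ t^2·P(T=t)
 = 1·1/12 + 4·1/6 + 9·1/6 + 16·1/12 + 25·1/6 + 36·1/3
 = 1/12 + 2/3 + 3/2 + 4/3 + 25/6 + 12
 = 79/4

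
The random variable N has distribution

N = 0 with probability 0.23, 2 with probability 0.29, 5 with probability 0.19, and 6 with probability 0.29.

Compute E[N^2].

16.35

E[N^2] = Σ n^2·P(N=n)
 = 0·0.23 + 4·0.29 + 25·0.19 + 36·0.29
 = 0 + 1.16 + 4.75 + 10.44
 = 16.35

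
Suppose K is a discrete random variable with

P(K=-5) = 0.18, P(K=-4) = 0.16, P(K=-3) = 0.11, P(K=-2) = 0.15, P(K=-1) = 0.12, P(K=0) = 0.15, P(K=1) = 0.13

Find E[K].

-2.16

E[K] = Σ k·P(K=k)
 = (-5)·0.18 + (-4)·0.16 + (-3)·0.11 + (-2)·0.15 + (-1)·0.12 + 0·0.15 + 1·0.13
 = (-0.9) + (-0.64) + (-0.33) + (-0.3) + (-0.12) + 0 + 0.13
 = -2.16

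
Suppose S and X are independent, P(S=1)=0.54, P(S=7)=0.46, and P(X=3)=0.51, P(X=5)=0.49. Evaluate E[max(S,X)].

5.3692

E[max(S,X)] = Σ_s Σ_x max(s,x) · P(S=s)P(X=x)
 = 3·0.2754 + 5·0.2646 + 7·0.2346 + 7·0.2254
 = 0.8262 + 1.323 + 1.6422 + 1.5778
 = 5.3692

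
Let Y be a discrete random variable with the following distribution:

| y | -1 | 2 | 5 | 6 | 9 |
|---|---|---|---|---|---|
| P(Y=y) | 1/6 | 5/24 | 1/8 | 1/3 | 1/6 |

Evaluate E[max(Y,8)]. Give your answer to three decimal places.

8.167

E[max(Y,8)] = Σ max(y,8)·P(Y=y)
 = 8·1/6 + 8·5/24 + 8·1/8 + 8·1/3 + 9·1/6
 = 4/3 + 5/3 + 1 + 8/3 + 3/2
 = 49/6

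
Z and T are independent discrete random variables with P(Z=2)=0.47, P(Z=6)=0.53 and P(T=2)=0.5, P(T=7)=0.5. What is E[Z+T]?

8.62

E[Z+T] = Σ_z Σ_t (z+t) · P(Z=z)P(T=t)
 = 4·0.235 + 9·0.235 + 8·0.265 + 13·0.265
 = 0.94 + 2.115 + 2.12 + 3.445
 = 8.62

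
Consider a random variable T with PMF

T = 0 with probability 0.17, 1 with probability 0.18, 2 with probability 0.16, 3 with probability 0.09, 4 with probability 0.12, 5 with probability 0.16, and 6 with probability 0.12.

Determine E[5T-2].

11.85

E[5T-2] = Σ (5t-2)·P(T=t)
 = (-2)·0.17 + 3·0.18 + 8·0.16 + 13·0.09 + 18·0.12 + 23·0.16 + 28·0.12
 = (-0.34) + 0.54 + 1.28 + 1.17 + 2.16 + 3.68 + 3.36
 = 11.85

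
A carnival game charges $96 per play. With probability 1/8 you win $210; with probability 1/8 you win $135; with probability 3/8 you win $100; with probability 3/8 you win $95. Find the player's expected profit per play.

20.25

E[payout] = 210·1/8 + 135·1/8 + 100·3/8 + 95·3/8
 = 105/4 + 135/8 + 75/2 + 285/8
 = 465/4
Net = 465/4 - 96 = 81/4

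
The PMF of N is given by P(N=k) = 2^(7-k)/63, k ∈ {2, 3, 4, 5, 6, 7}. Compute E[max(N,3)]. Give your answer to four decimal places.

3.4127

E[max(N,3)] = Σ max(n,3)·P(N=n)
 = 3·32/63 + 3·16/63 + 4·8/63 + 5·4/63 + 6·2/63 + 7·1/63
 = 32/21 + 16/21 + 32/63 + 20/63 + 4/21 + 1/9
 = 215/63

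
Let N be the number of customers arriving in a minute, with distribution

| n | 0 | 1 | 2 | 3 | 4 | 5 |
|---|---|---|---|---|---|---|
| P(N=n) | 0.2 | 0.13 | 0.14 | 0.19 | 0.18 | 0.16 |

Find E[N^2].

E[N^2] = Σ n^2·P(N=n)
 = 0·0.2 + 1·0.13 + 4·0.14 + 9·0.19 + 16·0.18 + 25·0.16
 = 0 + 0.13 + 0.56 + 1.71 + 2.88 + 4
 = 9.28

9.28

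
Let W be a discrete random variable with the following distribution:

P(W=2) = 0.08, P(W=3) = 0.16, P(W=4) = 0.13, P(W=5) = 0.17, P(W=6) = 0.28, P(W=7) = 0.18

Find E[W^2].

26.99

E[W^2] = Σ w^2·P(W=w)
 = 4·0.08 + 9·0.16 + 16·0.13 + 25·0.17 + 36·0.28 + 49·0.18
 = 0.32 + 1.44 + 2.08 + 4.25 + 10.08 + 8.82
 = 26.99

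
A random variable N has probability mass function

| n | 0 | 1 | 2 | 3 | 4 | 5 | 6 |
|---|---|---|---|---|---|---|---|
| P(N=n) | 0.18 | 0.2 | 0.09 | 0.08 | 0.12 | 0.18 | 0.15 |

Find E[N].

2.9

E[N] = Σ n·P(N=n)
 = 0·0.18 + 1·0.2 + 2·0.09 + 3·0.08 + 4·0.12 + 5·0.18 + 6·0.15
 = 0 + 0.2 + 0.18 + 0.24 + 0.48 + 0.9 + 0.9
 = 2.9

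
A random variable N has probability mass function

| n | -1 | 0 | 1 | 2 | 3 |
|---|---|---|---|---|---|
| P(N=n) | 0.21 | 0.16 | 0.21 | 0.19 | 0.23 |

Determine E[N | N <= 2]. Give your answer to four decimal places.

P(N <= 2) = 0.21 + 0.16 + 0.21 + 0.19 = 0.77.
E[N | N <= 2] = [(-1)·0.21 + 0·0.16 + 1·0.21 + 2·0.19] / 0.77
 = 0.38 / 0.77
 = 38/77

0.4935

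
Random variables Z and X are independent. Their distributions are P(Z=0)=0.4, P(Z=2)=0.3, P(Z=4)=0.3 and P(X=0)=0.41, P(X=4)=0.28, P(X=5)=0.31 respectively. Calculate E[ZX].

E[ZX] = Σ_z Σ_x zx · P(Z=z)P(X=x)
 = 0·0.164 + 0·0.112 + 0·0.124 + 0·0.123 + 8·0.084 + 10·0.093 + 0·0.123 + 16·0.084 + 20·0.093
 = 0 + 0 + 0 + 0 + 0.672 + 0.93 + 0 + 1.344 + 1.86
 = 4.806

4.806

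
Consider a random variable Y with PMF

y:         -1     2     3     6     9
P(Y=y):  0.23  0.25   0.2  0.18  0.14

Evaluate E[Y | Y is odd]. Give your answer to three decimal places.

P(Y is odd) = 0.23 + 0.2 + 0.14 = 0.57.
E[Y | Y is odd] = [(-1)·0.23 + 3·0.2 + 9·0.14] / 0.57
 = 1.63 / 0.57
 = 163/57

2.860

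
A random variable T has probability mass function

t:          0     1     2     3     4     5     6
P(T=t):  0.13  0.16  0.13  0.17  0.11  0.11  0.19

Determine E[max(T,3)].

3.9

E[max(T,3)] = Σ max(t,3)·P(T=t)
 = 3·0.13 + 3·0.16 + 3·0.13 + 3·0.17 + 4·0.11 + 5·0.11 + 6·0.19
 = 0.39 + 0.48 + 0.39 + 0.51 + 0.44 + 0.55 + 1.14
 = 3.9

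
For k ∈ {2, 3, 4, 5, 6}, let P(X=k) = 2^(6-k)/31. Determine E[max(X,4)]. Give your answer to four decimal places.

E[max(X,4)] = Σ max(x,4)·P(X=x)
 = 4·16/31 + 4·8/31 + 4·4/31 + 5·2/31 + 6·1/31
 = 64/31 + 32/31 + 16/31 + 10/31 + 6/31
 = 128/31

4.1290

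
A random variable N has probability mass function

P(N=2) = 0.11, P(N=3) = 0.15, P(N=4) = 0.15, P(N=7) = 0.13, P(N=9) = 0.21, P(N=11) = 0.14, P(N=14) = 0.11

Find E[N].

E[N] = Σ n·P(N=n)
 = 2·0.11 + 3·0.15 + 4·0.15 + 7·0.13 + 9·0.21 + 11·0.14 + 14·0.11
 = 0.22 + 0.45 + 0.6 + 0.91 + 1.89 + 1.54 + 1.54
 = 7.15

7.15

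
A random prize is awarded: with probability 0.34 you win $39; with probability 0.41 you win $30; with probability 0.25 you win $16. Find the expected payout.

E[payout] = 39·0.34 + 30·0.41 + 16·0.25
 = 13.26 + 12.3 + 4
 = 29.56

29.56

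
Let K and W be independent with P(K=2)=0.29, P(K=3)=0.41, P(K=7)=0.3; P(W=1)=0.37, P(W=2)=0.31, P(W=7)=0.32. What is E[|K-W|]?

2.6576

E[|K-W|] = Σ_k Σ_w |k-w| · P(K=k)P(W=w)
 = 1·0.1073 + 0·0.0899 + 5·0.0928 + 2·0.1517 + 1·0.1271 + 4·0.1312 + 6·0.111 + 5·0.093 + 0·0.096
 = 0.1073 + 0 + 0.464 + 0.3034 + 0.1271 + 0.5248 + 0.666 + 0.465 + 0
 = 2.6576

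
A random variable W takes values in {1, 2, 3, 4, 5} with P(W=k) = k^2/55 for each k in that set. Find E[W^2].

17.8

E[W^2] = Σ w^2·P(W=w)
 = 1·1/55 + 4·4/55 + 9·9/55 + 16·16/55 + 25·5/11
 = 1/55 + 16/55 + 81/55 + 256/55 + 125/11
 = 89/5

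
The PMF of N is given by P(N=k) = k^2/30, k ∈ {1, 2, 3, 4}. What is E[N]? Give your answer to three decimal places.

3.333

E[N] = Σ n·P(N=n)
 = 1·1/30 + 2·2/15 + 3·3/10 + 4·8/15
 = 1/30 + 4/15 + 9/10 + 32/15
 = 10/3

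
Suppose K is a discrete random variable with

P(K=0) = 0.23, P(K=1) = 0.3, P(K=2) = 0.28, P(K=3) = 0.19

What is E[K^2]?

E[K^2] = Σ k^2·P(K=k)
 = 0·0.23 + 1·0.3 + 4·0.28 + 9·0.19
 = 0 + 0.3 + 1.12 + 1.71
 = 3.13

3.13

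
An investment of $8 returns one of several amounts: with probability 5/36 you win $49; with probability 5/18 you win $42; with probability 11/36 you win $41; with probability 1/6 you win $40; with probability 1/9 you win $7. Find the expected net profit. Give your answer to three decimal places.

30.444

E[payout] = 49·5/36 + 42·5/18 + 41·11/36 + 40·1/6 + 7·1/9
 = 245/36 + 35/3 + 451/36 + 20/3 + 7/9
 = 346/9
Net = 346/9 - 8 = 274/9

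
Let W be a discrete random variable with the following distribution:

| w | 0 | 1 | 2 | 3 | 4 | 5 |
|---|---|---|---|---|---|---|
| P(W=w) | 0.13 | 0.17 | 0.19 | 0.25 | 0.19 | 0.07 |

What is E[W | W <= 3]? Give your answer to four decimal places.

P(W <= 3) = 0.13 + 0.17 + 0.19 + 0.25 = 0.74.
E[W | W <= 3] = [0·0.13 + 1·0.17 + 2·0.19 + 3·0.25] / 0.74
 = 1.3 / 0.74
 = 65/37

1.7568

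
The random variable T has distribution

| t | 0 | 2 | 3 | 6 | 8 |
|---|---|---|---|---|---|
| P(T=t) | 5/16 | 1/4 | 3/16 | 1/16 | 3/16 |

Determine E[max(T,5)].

5.625

E[max(T,5)] = Σ max(t,5)·P(T=t)
 = 5·5/16 + 5·1/4 + 5·3/16 + 6·1/16 + 8·3/16
 = 25/16 + 5/4 + 15/16 + 3/8 + 3/2
 = 45/8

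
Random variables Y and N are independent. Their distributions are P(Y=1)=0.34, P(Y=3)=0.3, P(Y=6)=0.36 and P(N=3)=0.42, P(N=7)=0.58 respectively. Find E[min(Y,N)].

2.9464

E[min(Y,N)] = Σ_y Σ_n min(y,n) · P(Y=y)P(N=n)
 = 1·0.1428 + 1·0.1972 + 3·0.126 + 3·0.174 + 3·0.1512 + 6·0.2088
 = 0.1428 + 0.1972 + 0.378 + 0.522 + 0.4536 + 1.2528
 = 2.9464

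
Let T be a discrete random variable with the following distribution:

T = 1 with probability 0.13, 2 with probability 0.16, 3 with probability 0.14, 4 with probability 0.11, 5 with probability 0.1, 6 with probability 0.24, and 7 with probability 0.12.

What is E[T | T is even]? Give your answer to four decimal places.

P(T is even) = 0.16 + 0.11 + 0.24 = 0.51.
E[T | T is even] = [2·0.16 + 4·0.11 + 6·0.24] / 0.51
 = 2.2 / 0.51
 = 220/51

4.3137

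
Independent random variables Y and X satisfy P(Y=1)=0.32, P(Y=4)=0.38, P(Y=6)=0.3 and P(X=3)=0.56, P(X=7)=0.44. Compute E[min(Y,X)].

2.9232

E[min(Y,X)] = Σ_y Σ_x min(y,x) · P(Y=y)P(X=x)
 = 1·0.1792 + 1·0.1408 + 3·0.2128 + 4·0.1672 + 3·0.168 + 6·0.132
 = 0.1792 + 0.1408 + 0.6384 + 0.6688 + 0.504 + 0.792
 = 2.9232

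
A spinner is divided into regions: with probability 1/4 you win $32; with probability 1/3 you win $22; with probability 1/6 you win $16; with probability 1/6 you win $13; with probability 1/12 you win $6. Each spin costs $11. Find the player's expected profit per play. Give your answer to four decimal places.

E[payout] = 32·1/4 + 22·1/3 + 16·1/6 + 13·1/6 + 6·1/12
 = 8 + 22/3 + 8/3 + 13/6 + 1/2
 = 62/3
Net = 62/3 - 11 = 29/3

9.6667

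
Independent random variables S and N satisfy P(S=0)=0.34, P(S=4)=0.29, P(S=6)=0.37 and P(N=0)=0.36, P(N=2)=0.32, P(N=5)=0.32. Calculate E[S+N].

E[S+N] = Σ_s Σ_n (s+n) · P(S=s)P(N=n)
 = 0·0.1224 + 2·0.1088 + 5·0.1088 + 4·0.1044 + 6·0.0928 + 9·0.0928 + 6·0.1332 + 8·0.1184 + 11·0.1184
 = 0 + 0.2176 + 0.544 + 0.4176 + 0.5568 + 0.8352 + 0.7992 + 0.9472 + 1.3024
 = 5.62

5.62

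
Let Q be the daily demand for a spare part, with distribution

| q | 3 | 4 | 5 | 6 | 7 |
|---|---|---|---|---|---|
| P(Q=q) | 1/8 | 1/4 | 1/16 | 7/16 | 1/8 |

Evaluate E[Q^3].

164.5625

E[Q^3] = Σ q^3·P(Q=q)
 = 27·1/8 + 64·1/4 + 125·1/16 + 216·7/16 + 343·1/8
 = 27/8 + 16 + 125/16 + 189/2 + 343/8
 = 2633/16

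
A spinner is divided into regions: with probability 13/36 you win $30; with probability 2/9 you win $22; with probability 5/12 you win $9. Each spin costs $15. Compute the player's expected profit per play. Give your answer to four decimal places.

4.4722

E[payout] = 30·13/36 + 22·2/9 + 9·5/12
 = 65/6 + 44/9 + 15/4
 = 701/36
Net = 701/36 - 15 = 161/36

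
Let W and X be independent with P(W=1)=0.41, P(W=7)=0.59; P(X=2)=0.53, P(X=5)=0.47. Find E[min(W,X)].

2.4219

E[min(W,X)] = Σ_w Σ_x min(w,x) · P(W=w)P(X=x)
 = 1·0.2173 + 1·0.1927 + 2·0.3127 + 5·0.2773
 = 0.2173 + 0.1927 + 0.6254 + 1.3865
 = 2.4219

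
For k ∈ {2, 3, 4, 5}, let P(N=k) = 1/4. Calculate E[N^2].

13.5

E[N^2] = Σ n^2·P(N=n)
 = 4·1/4 + 9·1/4 + 16·1/4 + 25·1/4
 = 1 + 9/4 + 4 + 25/4
 = 27/2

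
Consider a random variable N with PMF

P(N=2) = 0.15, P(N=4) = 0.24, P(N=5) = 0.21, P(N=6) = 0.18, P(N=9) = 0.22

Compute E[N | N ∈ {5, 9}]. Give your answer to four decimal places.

7.0465

P(N ∈ {5, 9}) = 0.21 + 0.22 = 0.43.
E[N | N ∈ {5, 9}] = [5·0.21 + 9·0.22] / 0.43
 = 3.03 / 0.43
 = 303/43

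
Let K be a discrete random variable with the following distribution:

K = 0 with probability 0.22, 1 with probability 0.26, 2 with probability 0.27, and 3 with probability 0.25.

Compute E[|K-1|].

0.99

E[|K-1|] = Σ |k-1|·P(K=k)
 = 1·0.22 + 0·0.26 + 1·0.27 + 2·0.25
 = 0.22 + 0 + 0.27 + 0.5
 = 0.99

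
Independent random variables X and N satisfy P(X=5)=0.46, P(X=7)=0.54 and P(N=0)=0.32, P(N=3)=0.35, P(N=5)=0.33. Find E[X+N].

E[X+N] = Σ_x Σ_n (x+n) · P(X=x)P(N=n)
 = 5·0.1472 + 8·0.161 + 10·0.1518 + 7·0.1728 + 10·0.189 + 12·0.1782
 = 0.736 + 1.288 + 1.518 + 1.2096 + 1.89 + 2.1384
 = 8.78

8.78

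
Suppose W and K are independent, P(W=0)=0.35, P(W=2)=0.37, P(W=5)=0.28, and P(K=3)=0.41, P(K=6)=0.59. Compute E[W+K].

6.91

E[W+K] = Σ_w Σ_k (w+k) · P(W=w)P(K=k)
 = 3·0.1435 + 6·0.2065 + 5·0.1517 + 8·0.2183 + 8·0.1148 + 11·0.1652
 = 0.4305 + 1.239 + 0.7585 + 1.7464 + 0.9184 + 1.8172
 = 6.91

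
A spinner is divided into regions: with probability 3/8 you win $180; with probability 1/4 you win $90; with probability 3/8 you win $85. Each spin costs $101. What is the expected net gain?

20.875

E[payout] = 180·3/8 + 90·1/4 + 85·3/8
 = 135/2 + 45/2 + 255/8
 = 975/8
Net = 975/8 - 101 = 167/8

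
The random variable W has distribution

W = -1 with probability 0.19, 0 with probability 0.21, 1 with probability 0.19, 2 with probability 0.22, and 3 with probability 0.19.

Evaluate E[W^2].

E[W^2] = Σ w^2·P(W=w)
 = 1·0.19 + 0·0.21 + 1·0.19 + 4·0.22 + 9·0.19
 = 0.19 + 0 + 0.19 + 0.88 + 1.71
 = 2.97

2.97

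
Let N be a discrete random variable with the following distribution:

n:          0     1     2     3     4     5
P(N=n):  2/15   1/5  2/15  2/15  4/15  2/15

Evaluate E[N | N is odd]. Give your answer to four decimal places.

2.7143

P(N is odd) = 1/5 + 2/15 + 2/15 = 7/15.
E[N | N is odd] = [1·1/5 + 3·2/15 + 5·2/15] / (7/15)
 = 19/15 / (7/15)
 = 19/7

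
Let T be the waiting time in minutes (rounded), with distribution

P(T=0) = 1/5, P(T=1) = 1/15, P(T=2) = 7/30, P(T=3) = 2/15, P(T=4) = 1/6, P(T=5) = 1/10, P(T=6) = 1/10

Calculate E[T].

E[T] = Σ t·P(T=t)
 = 0·1/5 + 1·1/15 + 2·7/30 + 3·2/15 + 4·1/6 + 5·1/10 + 6·1/10
 = 0 + 1/15 + 7/15 + 2/5 + 2/3 + 1/2 + 3/5
 = 27/10

2.7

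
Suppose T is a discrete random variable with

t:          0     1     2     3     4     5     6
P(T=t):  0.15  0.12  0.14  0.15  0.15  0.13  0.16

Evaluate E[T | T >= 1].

P(T >= 1) = 0.12 + 0.14 + 0.15 + 0.15 + 0.13 + 0.16 = 0.85.
E[T | T >= 1] = [1·0.12 + 2·0.14 + 3·0.15 + 4·0.15 + 5·0.13 + 6·0.16] / 0.85
 = 3.06 / 0.85
 = 18/5

3.6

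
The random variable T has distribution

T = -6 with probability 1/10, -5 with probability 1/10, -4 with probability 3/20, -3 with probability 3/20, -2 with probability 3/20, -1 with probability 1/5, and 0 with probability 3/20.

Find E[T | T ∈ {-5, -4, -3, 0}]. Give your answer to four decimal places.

-2.8182

P(T ∈ {-5, -4, -3, 0}) = 1/10 + 3/20 + 3/20 + 3/20 = 11/20.
E[T | T ∈ {-5, -4, -3, 0}] = [(-5)·1/10 + (-4)·3/20 + (-3)·3/20 + 0·3/20] / (11/20)
 = -31/20 / (11/20)
 = -31/11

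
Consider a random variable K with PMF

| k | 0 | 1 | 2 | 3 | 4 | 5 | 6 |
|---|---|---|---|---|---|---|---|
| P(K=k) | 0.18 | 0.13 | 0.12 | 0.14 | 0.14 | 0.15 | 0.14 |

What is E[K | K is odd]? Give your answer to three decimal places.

P(K is odd) = 0.13 + 0.14 + 0.15 = 0.42.
E[K | K is odd] = [1·0.13 + 3·0.14 + 5·0.15] / 0.42
 = 1.3 / 0.42
 = 65/21

3.095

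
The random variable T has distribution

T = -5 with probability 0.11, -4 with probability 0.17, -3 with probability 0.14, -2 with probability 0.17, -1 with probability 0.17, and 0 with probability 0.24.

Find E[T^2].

E[T^2] = Σ t^2·P(T=t)
 = 25·0.11 + 16·0.17 + 9·0.14 + 4·0.17 + 1·0.17 + 0·0.24
 = 2.75 + 2.72 + 1.26 + 0.68 + 0.17 + 0
 = 7.58

7.58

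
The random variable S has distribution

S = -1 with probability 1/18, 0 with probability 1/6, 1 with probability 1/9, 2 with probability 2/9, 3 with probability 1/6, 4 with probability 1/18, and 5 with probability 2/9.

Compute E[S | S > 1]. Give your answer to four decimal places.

P(S > 1) = 2/9 + 1/6 + 1/18 + 2/9 = 2/3.
E[S | S > 1] = [2·2/9 + 3·1/6 + 4·1/18 + 5·2/9] / (2/3)
 = 41/18 / (2/3)
 = 41/12

3.4167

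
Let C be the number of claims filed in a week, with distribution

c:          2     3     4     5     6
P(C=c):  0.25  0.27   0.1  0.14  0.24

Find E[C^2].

17.17

E[C^2] = Σ c^2·P(C=c)
 = 4·0.25 + 9·0.27 + 16·0.1 + 25·0.14 + 36·0.24
 = 1 + 2.43 + 1.6 + 3.5 + 8.64
 = 17.17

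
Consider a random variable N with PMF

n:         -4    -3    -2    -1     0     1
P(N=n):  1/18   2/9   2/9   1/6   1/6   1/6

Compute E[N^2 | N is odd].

P(N is odd) = 2/9 + 1/6 + 1/6 = 5/9.
E[N^2 | N is odd] = [9·2/9 + 1·1/6 + 1·1/6] / (5/9)
 = 7/3 / (5/9)
 = 21/5

4.2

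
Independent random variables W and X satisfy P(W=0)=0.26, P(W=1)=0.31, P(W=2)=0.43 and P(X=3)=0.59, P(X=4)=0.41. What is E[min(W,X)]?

1.17

E[min(W,X)] = Σ_w Σ_x min(w,x) · P(W=w)P(X=x)
 = 0·0.1534 + 0·0.1066 + 1·0.1829 + 1·0.1271 + 2·0.2537 + 2·0.1763
 = 0 + 0 + 0.1829 + 0.1271 + 0.5074 + 0.3526
 = 1.17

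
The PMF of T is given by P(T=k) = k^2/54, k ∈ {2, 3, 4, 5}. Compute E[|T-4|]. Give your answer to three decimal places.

0.778

E[|T-4|] = Σ |t-4|·P(T=t)
 = 2·2/27 + 1·1/6 + 0·8/27 + 1·25/54
 = 4/27 + 1/6 + 0 + 25/54
 = 7/9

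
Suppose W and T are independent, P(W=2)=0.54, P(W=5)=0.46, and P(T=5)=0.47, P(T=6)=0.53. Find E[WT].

E[WT] = Σ_w Σ_t wt · P(W=w)P(T=t)
 = 10·0.2538 + 12·0.2862 + 25·0.2162 + 30·0.2438
 = 2.538 + 3.4344 + 5.405 + 7.314
 = 18.6914

18.6914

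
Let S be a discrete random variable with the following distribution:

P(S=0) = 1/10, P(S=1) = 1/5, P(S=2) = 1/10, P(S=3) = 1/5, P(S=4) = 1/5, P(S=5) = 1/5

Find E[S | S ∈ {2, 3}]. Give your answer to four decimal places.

2.6667

P(S ∈ {2, 3}) = 1/10 + 1/5 = 3/10.
E[S | S ∈ {2, 3}] = [2·1/10 + 3·1/5] / (3/10)
 = 4/5 / (3/10)
 = 8/3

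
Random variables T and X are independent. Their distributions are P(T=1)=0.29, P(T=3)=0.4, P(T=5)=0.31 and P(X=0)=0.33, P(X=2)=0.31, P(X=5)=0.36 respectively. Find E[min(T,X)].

1.6245

E[min(T,X)] = Σ_t Σ_x min(t,x) · P(T=t)P(X=x)
 = 0·0.0957 + 1·0.0899 + 1·0.1044 + 0·0.132 + 2·0.124 + 3·0.144 + 0·0.1023 + 2·0.0961 + 5·0.1116
 = 0 + 0.0899 + 0.1044 + 0 + 0.248 + 0.432 + 0 + 0.1922 + 0.558
 = 1.6245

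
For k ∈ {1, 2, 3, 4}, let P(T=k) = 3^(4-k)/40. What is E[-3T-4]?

E[-3T-4] = Σ (-3t-4)·P(T=t)
 = (-7)·27/40 + (-10)·9/40 + (-13)·3/40 + (-16)·1/40
 = (-189/40) + (-9/4) + (-39/40) + (-2/5)
 = -167/20

-8.35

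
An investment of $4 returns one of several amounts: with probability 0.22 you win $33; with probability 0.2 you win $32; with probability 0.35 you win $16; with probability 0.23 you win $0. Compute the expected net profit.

E[payout] = 33·0.22 + 32·0.2 + 16·0.35 + 0·0.23
 = 7.26 + 6.4 + 5.6 + 0
 = 19.26
Net = 19.26 - 4 = 15.26

15.26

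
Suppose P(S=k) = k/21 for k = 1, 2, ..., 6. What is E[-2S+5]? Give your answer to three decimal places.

-3.667

E[-2S+5] = Σ (-2s+5)·P(S=s)
 = 3·1/21 + 1·2/21 + (-1)·1/7 + (-3)·4/21 + (-5)·5/21 + (-7)·2/7
 = 1/7 + 2/21 + (-1/7) + (-4/7) + (-25/21) + (-2)
 = -11/3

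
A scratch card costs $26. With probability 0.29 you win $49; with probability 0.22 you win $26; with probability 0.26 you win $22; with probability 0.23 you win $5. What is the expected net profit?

E[payout] = 49·0.29 + 26·0.22 + 22·0.26 + 5·0.23
 = 14.21 + 5.72 + 5.72 + 1.15
 = 26.8
Net = 26.8 - 26 = 0.8

0.8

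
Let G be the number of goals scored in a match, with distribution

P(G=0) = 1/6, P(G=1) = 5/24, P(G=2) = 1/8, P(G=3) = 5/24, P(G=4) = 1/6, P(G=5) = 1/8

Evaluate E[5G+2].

E[5G+2] = Σ (5g+2)·P(G=g)
 = 2·1/6 + 7·5/24 + 12·1/8 + 17·5/24 + 22·1/6 + 27·1/8
 = 1/3 + 35/24 + 3/2 + 85/24 + 11/3 + 27/8
 = 111/8

13.875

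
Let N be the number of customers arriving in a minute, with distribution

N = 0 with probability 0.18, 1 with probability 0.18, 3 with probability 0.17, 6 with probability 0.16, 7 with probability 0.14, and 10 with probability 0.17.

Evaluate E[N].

4.33

E[N] = Σ n·P(N=n)
 = 0·0.18 + 1·0.18 + 3·0.17 + 6·0.16 + 7·0.14 + 10·0.17
 = 0 + 0.18 + 0.51 + 0.96 + 0.98 + 1.7
 = 4.33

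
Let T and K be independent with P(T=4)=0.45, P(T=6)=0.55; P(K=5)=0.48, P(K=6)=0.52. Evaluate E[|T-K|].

E[|T-K|] = Σ_t Σ_k |t-k| · P(T=t)P(K=k)
 = 1·0.216 + 2·0.234 + 1·0.264 + 0·0.286
 = 0.216 + 0.468 + 0.264 + 0
 = 0.948

0.948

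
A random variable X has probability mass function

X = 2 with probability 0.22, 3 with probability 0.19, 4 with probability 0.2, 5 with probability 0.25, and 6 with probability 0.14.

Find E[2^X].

22.56

E[2^X] = Σ 2^x·P(X=x)
 = 4·0.22 + 8·0.19 + 16·0.2 + 32·0.25 + 64·0.14
 = 0.88 + 1.52 + 3.2 + 8 + 8.96
 = 22.56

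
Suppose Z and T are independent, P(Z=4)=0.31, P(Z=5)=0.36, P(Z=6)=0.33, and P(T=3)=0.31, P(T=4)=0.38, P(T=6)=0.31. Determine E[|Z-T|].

1.3176

E[|Z-T|] = Σ_z Σ_t |z-t| · P(Z=z)P(T=t)
 = 1·0.0961 + 0·0.1178 + 2·0.0961 + 2·0.1116 + 1·0.1368 + 1·0.1116 + 3·0.1023 + 2·0.1254 + 0·0.1023
 = 0.0961 + 0 + 0.1922 + 0.2232 + 0.1368 + 0.1116 + 0.3069 + 0.2508 + 0
 = 1.3176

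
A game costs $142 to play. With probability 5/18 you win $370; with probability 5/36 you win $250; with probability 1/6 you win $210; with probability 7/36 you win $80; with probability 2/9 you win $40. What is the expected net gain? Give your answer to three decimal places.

E[payout] = 370·5/18 + 250·5/36 + 210·1/6 + 80·7/36 + 40·2/9
 = 925/9 + 625/18 + 35 + 140/9 + 80/9
 = 3545/18
Net = 3545/18 - 142 = 989/18

54.944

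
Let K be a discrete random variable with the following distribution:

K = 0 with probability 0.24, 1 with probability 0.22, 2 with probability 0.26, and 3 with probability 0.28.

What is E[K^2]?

3.78

E[K^2] = Σ k^2·P(K=k)
 = 0·0.24 + 1·0.22 + 4·0.26 + 9·0.28
 = 0 + 0.22 + 1.04 + 2.52
 = 3.78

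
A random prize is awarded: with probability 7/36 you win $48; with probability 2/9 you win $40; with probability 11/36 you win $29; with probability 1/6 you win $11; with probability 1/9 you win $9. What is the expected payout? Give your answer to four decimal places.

29.9167

E[payout] = 48·7/36 + 40·2/9 + 29·11/36 + 11·1/6 + 9·1/9
 = 28/3 + 80/9 + 319/36 + 11/6 + 1
 = 359/12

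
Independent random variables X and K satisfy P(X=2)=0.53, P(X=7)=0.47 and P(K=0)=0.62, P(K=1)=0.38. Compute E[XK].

1.653

E[XK] = Σ_x Σ_k xk · P(X=x)P(K=k)
 = 0·0.3286 + 2·0.2014 + 0·0.2914 + 7·0.1786
 = 0 + 0.4028 + 0 + 1.2502
 = 1.653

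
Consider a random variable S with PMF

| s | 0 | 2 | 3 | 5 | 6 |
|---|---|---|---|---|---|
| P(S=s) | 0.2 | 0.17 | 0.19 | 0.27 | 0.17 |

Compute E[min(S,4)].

E[min(S,4)] = Σ min(s,4)·P(S=s)
 = 0·0.2 + 2·0.17 + 3·0.19 + 4·0.27 + 4·0.17
 = 0 + 0.34 + 0.57 + 1.08 + 0.68
 = 2.67

2.67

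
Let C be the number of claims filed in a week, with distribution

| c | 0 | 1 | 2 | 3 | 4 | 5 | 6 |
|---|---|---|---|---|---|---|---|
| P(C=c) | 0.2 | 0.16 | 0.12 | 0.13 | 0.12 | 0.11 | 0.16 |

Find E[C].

E[C] = Σ c·P(C=c)
 = 0·0.2 + 1·0.16 + 2·0.12 + 3·0.13 + 4·0.12 + 5·0.11 + 6·0.16
 = 0 + 0.16 + 0.24 + 0.39 + 0.48 + 0.55 + 0.96
 = 2.78

2.78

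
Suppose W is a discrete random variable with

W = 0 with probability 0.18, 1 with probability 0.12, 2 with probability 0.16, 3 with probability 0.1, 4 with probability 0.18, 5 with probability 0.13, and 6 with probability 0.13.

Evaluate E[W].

2.89

E[W] = Σ w·P(W=w)
 = 0·0.18 + 1·0.12 + 2·0.16 + 3·0.1 + 4·0.18 + 5·0.13 + 6·0.13
 = 0 + 0.12 + 0.32 + 0.3 + 0.72 + 0.65 + 0.78
 = 2.89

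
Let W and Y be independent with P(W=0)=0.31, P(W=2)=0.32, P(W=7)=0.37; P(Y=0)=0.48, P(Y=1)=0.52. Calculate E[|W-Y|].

E[|W-Y|] = Σ_w Σ_y |w-y| · P(W=w)P(Y=y)
 = 0·0.1488 + 1·0.1612 + 2·0.1536 + 1·0.1664 + 7·0.1776 + 6·0.1924
 = 0 + 0.1612 + 0.3072 + 0.1664 + 1.2432 + 1.1544
 = 3.0324

3.0324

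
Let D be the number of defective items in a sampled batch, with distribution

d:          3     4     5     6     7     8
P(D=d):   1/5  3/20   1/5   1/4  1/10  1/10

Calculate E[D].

E[D] = Σ d·P(D=d)
 = 3·1/5 + 4·3/20 + 5·1/5 + 6·1/4 + 7·1/10 + 8·1/10
 = 3/5 + 3/5 + 1 + 3/2 + 7/10 + 4/5
 = 26/5

5.2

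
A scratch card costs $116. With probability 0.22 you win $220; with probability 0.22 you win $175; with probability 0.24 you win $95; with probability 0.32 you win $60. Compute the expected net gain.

E[payout] = 220·0.22 + 175·0.22 + 95·0.24 + 60·0.32
 = 48.4 + 38.5 + 22.8 + 19.2
 = 128.9
Net = 128.9 - 116 = 12.9

12.9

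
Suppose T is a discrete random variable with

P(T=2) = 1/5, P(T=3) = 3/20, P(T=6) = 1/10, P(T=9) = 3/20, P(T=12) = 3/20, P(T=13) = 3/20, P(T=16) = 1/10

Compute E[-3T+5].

-19.45

E[-3T+5] = Σ (-3t+5)·P(T=t)
 = (-1)·1/5 + (-4)·3/20 + (-13)·1/10 + (-22)·3/20 + (-31)·3/20 + (-34)·3/20 + (-43)·1/10
 = (-1/5) + (-3/5) + (-13/10) + (-33/10) + (-93/20) + (-51/10) + (-43/10)
 = -389/20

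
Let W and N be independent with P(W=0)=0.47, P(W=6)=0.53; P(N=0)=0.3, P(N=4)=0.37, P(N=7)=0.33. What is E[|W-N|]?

3.3024

E[|W-N|] = Σ_w Σ_n |w-n| · P(W=w)P(N=n)
 = 0·0.141 + 4·0.1739 + 7·0.1551 + 6·0.159 + 2·0.1961 + 1·0.1749
 = 0 + 0.6956 + 1.0857 + 0.954 + 0.3922 + 0.1749
 = 3.3024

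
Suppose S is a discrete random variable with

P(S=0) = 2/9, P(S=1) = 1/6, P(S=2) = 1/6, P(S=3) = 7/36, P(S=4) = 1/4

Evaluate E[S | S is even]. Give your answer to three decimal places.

P(S is even) = 2/9 + 1/6 + 1/4 = 23/36.
E[S | S is even] = [0·2/9 + 2·1/6 + 4·1/4] / (23/36)
 = 4/3 / (23/36)
 = 48/23

2.087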